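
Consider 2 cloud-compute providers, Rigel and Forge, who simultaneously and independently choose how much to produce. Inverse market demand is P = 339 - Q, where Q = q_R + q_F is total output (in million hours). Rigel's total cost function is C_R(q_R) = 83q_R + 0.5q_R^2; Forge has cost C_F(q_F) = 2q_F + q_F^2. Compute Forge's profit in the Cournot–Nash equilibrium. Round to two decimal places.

9421.90

Rigel's profit: π_R = (339 - Q)q_R - (83q_R + (1/2)q_R²). Setting ∂π_R/∂q_R = 0: 256 - 3q_R - (q_F) = 0.
Forge's profit: π_F = (339 - Q)q_F - (2q_F + q_F²). Setting ∂π_F/∂q_F = 0: 337 - 4q_F - (q_R) = 0.
So q_R = (256 - q_F)/3 and q_F = (337 - q_R)/4.
Solving the pair: q_R = 687/11, q_F = 755/11.
Price P = 339 - 1442/11 = 207.9091.
Forge's profit: 207.9091·(755/11) - 2·(755/11) - (755/11)² = 9421.9008.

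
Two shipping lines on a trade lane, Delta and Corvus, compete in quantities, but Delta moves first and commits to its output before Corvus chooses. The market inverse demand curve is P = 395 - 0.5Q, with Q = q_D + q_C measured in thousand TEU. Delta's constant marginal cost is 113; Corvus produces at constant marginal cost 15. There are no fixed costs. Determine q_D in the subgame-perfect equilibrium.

Solve by backward induction. Given q_D, the follower Corvus maximises π_C = (395 - (1/2)q_D - (1/2)q_C)q_C - 15q_C.
Setting the follower's marginal profit to zero, 380 - (1/2)q_D - q_C = 0, i.e. q_C = (380 - (1/2)q_D).
The leader anticipates this reaction. Substituting into P = 395 - 0.5Q gives P = 205 - (1/4)q_D, so π_D = (205 - (1/4)q_D)q_D - 113q_D.
Maximising: ∂π_D/∂q_D = 92 - (1/2)q_D = 0, giving q_D = 184.
Then q_C = (380 - (1/2)·184) = 288.

184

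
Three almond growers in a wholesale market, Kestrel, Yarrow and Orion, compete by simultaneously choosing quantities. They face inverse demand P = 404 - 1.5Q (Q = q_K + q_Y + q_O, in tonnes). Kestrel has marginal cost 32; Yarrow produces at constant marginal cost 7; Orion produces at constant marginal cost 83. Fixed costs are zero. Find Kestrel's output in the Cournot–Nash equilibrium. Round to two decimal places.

66.33

Kestrel's profit: π_K = (404 - 1.5Q)q_K - (32q_K). Setting ∂π_K/∂q_K = 0: 372 - 3q_K - (3/2)(q_Y + q_O) = 0.
Yarrow's profit: π_Y = (404 - 1.5Q)q_Y - (7q_Y). Setting ∂π_Y/∂q_Y = 0: 397 - 3q_Y - (3/2)(q_K + q_O) = 0.
Orion's first-order condition: 321 - 3q_O - (3/2)(q_K + q_Y) = 0.
Adding the 3 conditions: 1090 − 3Q − 3Q = 0, i.e. Q = 545/3.
Back-substituting: q_K = (372 − 545/2)/(3/2) = 199/3, q_Y = (397 − 545/2)/(3/2) = 83, q_O = (321 − 545/2)/(3/2) = 97/3.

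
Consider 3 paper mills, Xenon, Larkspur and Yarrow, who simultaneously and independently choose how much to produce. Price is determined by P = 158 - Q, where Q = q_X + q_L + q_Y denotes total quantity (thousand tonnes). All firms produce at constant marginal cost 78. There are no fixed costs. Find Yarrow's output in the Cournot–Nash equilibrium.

A representative firm's profit is π_i = q_i(158 - Q) - 78q_i.
First-order condition (treating rivals' output as given): 80 - 2q_i - Σ_{j≠i} q_j = 0.
With identical firms every q_j equals q_i, so Σ_{j≠i} q_j = 2q_i and 80 = 4q_i, giving q_i = 20.

20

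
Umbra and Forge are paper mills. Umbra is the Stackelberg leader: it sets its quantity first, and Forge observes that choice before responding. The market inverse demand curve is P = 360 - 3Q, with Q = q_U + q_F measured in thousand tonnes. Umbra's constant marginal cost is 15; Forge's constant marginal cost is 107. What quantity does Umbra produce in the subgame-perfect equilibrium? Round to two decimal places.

Solve by backward induction. Given q_U, the follower Forge maximises π_F = (360 - 3q_U - 3q_F)q_F - 107q_F.
∂π_F/∂q_F = 253 - 3q_U - 6q_F = 0 gives the reaction function q_F = (253 - 3q_U)/6.
Umbra substitutes q_F(q_U) into its own profit: π_U = q_U(360 - 3q_U - (253 - 3q_U)/2) - 15q_U = (467/2 - (3/2)q_U)q_U - 15q_U.
The leader's first-order condition 437/2 - 3q_U = 0 yields q_U = 437/6.
Then q_F = (253 - 3·(437/6))/6 = 23/4.

72.83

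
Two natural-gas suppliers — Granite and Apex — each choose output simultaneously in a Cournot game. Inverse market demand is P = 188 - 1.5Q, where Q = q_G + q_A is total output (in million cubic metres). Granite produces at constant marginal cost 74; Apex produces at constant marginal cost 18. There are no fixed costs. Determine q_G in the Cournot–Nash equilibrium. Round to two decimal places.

12.89

Granite's profit: π_G = (188 - 1.5Q)q_G - (74q_G). Setting ∂π_G/∂q_G = 0: 114 - 3q_G - (3/2)(q_A) = 0.
Apex's first-order condition: 170 - 3q_A - (3/2)(q_G) = 0.
So q_G = (114 - (3/2)q_A)/3 and q_A = (170 - (3/2)q_G)/3.
Solving the pair: q_G = 116/9, q_A = 452/9.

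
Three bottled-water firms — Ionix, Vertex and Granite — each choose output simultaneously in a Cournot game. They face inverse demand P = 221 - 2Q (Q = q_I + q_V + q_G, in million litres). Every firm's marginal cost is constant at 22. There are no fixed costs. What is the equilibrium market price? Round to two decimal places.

71.75

Each firm earns π_i = (221 - 2Q)q_i - 22q_i.
Setting ∂π_i/∂q_i = 0 with rivals' quantities fixed: 199 - 4q_i - 2·Σ_{j≠i} q_j = 0.
With identical firms every q_j equals q_i, so Σ_{j≠i} q_j = 2q_i and 199 = 8q_i, giving q_i = 199/8.
Total output Q = 597/8, so price P = 221 - 2·(597/8) = 287/4.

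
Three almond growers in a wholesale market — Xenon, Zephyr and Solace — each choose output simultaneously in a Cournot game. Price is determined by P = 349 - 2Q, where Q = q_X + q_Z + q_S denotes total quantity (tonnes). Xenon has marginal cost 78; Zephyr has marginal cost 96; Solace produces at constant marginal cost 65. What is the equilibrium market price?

Xenon's profit: π_X = (349 - 2Q)q_X - (78q_X). Setting ∂π_X/∂q_X = 0: 271 - 4q_X - 2(q_Z + q_S) = 0.
Zephyr's profit: π_Z = (349 - 2Q)q_Z - (96q_Z). Setting ∂π_Z/∂q_Z = 0: 253 - 4q_Z - 2(q_X + q_S) = 0.
Solace's profit: π_S = (349 - 2Q)q_S - (65q_S). Setting ∂π_S/∂q_S = 0: 284 - 4q_S - 2(q_X + q_Z) = 0.
Adding the 3 first-order conditions: 808 − 8Q = 0, so Q = 101.
Back-substituting: q_X = (271 − 202)/2 = 69/2, q_Z = (253 − 202)/2 = 51/2, q_S = (284 − 202)/2 = 41.
Total output Q = 101, so price P = 349 - 2·101 = 147.

147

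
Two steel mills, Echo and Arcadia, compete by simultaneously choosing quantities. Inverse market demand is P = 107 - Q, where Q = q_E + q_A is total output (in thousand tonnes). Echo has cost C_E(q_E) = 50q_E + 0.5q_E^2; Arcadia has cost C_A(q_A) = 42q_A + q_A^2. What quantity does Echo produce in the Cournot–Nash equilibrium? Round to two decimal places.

14.82

Echo's profit: π_E = (107 - Q)q_E - (50q_E + (1/2)q_E²). Setting ∂π_E/∂q_E = 0: 57 - 3q_E - (q_A) = 0.
Arcadia's first-order condition: 65 - 4q_A - (q_E) = 0.
So q_E = (57 - q_A)/3 and q_A = (65 - q_E)/4.
Solving the pair: q_E = 163/11, q_A = 138/11.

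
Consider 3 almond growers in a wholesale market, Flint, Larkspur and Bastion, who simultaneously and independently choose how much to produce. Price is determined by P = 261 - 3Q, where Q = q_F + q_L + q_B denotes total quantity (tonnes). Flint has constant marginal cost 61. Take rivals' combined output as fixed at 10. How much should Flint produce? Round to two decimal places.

With rivals' combined output fixed at 10, Flint's profit is π_F = (261 - 3·10 - 3q_F)q_F - (61q_F) = (231 - 3q_F)q_F - (61q_F).
∂π_F/∂q_F = 170 - 6q_F = 0, so q_F = 85/3.

28.33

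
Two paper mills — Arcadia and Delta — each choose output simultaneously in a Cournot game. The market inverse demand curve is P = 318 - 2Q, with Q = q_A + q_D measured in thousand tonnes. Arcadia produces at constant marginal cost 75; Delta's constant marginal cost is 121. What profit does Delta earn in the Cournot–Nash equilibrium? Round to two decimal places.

Arcadia's profit: π_A = (318 - 2Q)q_A - (75q_A). Setting ∂π_A/∂q_A = 0: 243 - 4q_A - 2(q_D) = 0.
Delta's profit: π_D = (318 - 2Q)q_D - (121q_D). Setting ∂π_D/∂q_D = 0: 197 - 4q_D - 2(q_A) = 0.
Best responses: q_A = (243 - 2q_D)/4, q_D = (197 - 2q_A)/4.
Substituting one into the other gives q_A = 289/6 and q_D = 151/6.
Price P = 318 - 2·(220/3) = 514/3.
Delta's profit: (514/3 - 121)·(151/6) = 1266.7222.

1266.72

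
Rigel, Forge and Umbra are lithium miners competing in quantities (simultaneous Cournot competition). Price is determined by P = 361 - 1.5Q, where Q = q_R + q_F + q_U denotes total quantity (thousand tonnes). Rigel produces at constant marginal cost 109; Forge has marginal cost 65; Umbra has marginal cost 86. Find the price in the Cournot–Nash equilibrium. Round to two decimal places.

Rigel's profit: π_R = (361 - 1.5Q)q_R - (109q_R). Setting ∂π_R/∂q_R = 0: 252 - 3q_R - (3/2)(q_F + q_U) = 0.
Forge's first-order condition: 296 - 3q_F - (3/2)(q_R + q_U) = 0.
Umbra's first-order condition: 275 - 3q_U - (3/2)(q_R + q_F) = 0.
Adding the 3 conditions: 823 − 3Q − 3Q = 0, i.e. Q = 823/6.
Back-substituting: q_R = (252 − 823/4)/(3/2) = 185/6, q_F = (296 − 823/4)/(3/2) = 361/6, q_U = (275 − 823/4)/(3/2) = 277/6.
Total output Q = 823/6, so price P = 361 - (3/2)·(823/6) = 621/4.

155.25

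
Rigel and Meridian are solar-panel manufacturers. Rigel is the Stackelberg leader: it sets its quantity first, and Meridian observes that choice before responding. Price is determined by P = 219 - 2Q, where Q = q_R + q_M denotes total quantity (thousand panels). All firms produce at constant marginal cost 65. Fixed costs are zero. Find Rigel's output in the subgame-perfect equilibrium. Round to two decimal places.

38.50

The follower Meridian best-responds to any q_R: π_M = (219 - 2Q)q_M - 65q_M.
Setting the follower's marginal profit to zero, 154 - 2q_R - 4q_M = 0, i.e. q_M = (154 - 2q_R)/4.
Rigel substitutes q_M(q_R) into its own profit: π_R = q_R(219 - 2q_R - (154 - 2q_R)/2) - 65q_R = (142 - q_R)q_R - 65q_R.
Leader FOC: 77 - 2q_R = 0, so q_R = 77/2.
Then q_M = (154 - 2·(77/2))/4 = 77/4.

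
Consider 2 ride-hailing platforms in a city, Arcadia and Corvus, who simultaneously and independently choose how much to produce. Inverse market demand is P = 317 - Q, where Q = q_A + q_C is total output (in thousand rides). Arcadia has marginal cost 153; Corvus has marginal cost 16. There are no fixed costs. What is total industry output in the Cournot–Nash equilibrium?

155

Arcadia's profit: π_A = (317 - Q)q_A - (153q_A). Setting ∂π_A/∂q_A = 0: 164 - 2q_A - (q_C) = 0.
Corvus's first-order condition: 301 - 2q_C - (q_A) = 0.
Best responses: q_A = (164 - q_C)/2, q_C = (301 - q_A)/2.
Substituting one into the other gives q_A = 9 and q_C = 146.
Total output Q = 9 + 146 = 155.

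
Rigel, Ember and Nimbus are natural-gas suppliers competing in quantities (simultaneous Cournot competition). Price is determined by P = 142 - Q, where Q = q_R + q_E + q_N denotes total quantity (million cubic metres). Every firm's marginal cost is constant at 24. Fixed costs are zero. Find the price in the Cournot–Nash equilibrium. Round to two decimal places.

53.50

Each firm earns π_i = (142 - Q)q_i - 24q_i.
First-order condition (treating rivals' output as given): 118 - 2q_i - Σ_{j≠i} q_j = 0.
By symmetry each firm produces the same amount; substituting Σ_{j≠i} q_j = 2q_i yields q_i = 118/4 = 59/2.
Total output Q = 177/2, so price P = 142 - 177/2 = 107/2.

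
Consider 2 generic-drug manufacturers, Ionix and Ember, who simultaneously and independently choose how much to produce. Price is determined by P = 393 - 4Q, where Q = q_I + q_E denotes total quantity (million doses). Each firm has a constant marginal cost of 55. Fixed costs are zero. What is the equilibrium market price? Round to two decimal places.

167.67

Each firm earns π_i = (393 - 4Q)q_i - 55q_i.
Setting ∂π_i/∂q_i = 0 with rivals' quantities fixed: 338 - 8q_i - 4q_j = 0.
By symmetry each firm produces the same amount; substituting q_j = q_i yields q_i = 338/12 = 169/6.
Total output Q = 169/3, so price P = 393 - 4·(169/3) = 503/3.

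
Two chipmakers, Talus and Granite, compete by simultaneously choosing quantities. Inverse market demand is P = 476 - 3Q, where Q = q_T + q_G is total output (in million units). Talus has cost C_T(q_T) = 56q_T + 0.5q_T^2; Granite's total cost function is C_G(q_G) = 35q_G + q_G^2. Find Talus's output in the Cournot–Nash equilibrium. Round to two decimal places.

Talus's profit: π_T = (476 - 3Q)q_T - (56q_T + (1/2)q_T²). Setting ∂π_T/∂q_T = 0: 420 - 7q_T - 3(q_G) = 0.
Granite's first-order condition: 441 - 8q_G - 3(q_T) = 0.
Best responses: q_T = (420 - 3q_G)/7, q_G = (441 - 3q_T)/8.
Substituting one into the other gives q_T = 43.3404 and q_G = 1827/47.

43.34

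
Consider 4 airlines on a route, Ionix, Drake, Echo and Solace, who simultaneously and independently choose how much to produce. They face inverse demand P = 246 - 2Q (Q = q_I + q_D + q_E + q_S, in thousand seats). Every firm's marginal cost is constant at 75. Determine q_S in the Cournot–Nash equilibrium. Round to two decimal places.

17.10

Each firm earns π_i = (246 - 2Q)q_i - 75q_i.
First-order condition (treating rivals' output as given): 171 - 4q_i - 2·Σ_{j≠i} q_j = 0.
With identical firms every q_j equals q_i, so Σ_{j≠i} q_j = 3q_i and 171 = 10q_i, giving q_i = 171/10.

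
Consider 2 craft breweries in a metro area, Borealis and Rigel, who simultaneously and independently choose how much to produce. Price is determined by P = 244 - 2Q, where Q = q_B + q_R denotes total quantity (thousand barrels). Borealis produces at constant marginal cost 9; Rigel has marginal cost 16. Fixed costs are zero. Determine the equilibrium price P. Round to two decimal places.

89.67

Borealis's profit: π_B = (244 - 2Q)q_B - (9q_B). Setting ∂π_B/∂q_B = 0: 235 - 4q_B - 2(q_R) = 0.
Rigel's profit: π_R = (244 - 2Q)q_R - (16q_R). Setting ∂π_R/∂q_R = 0: 228 - 4q_R - 2(q_B) = 0.
Best responses: q_B = (235 - 2q_R)/4, q_R = (228 - 2q_B)/4.
Solving the pair: q_B = 121/3, q_R = 221/6.
Total output Q = 463/6, so price P = 244 - 2·(463/6) = 269/3.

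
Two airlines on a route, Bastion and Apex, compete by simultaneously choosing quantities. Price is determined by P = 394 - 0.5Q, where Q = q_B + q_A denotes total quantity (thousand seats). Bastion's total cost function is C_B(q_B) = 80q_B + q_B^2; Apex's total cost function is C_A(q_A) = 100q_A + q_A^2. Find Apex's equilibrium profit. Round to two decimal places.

Bastion's profit: π_B = (394 - 0.5Q)q_B - (80q_B + q_B²). Setting ∂π_B/∂q_B = 0: 314 - 3q_B - (1/2)(q_A) = 0.
Apex's first-order condition: 294 - 3q_A - (1/2)(q_B) = 0.
Best responses: q_B = (314 - (1/2)q_A)/3, q_A = (294 - (1/2)q_B)/3.
Solving the pair: q_B = 636/7, q_A = 580/7.
Price P = 394 - (1/2)·(1216/7) = 307.1429.
Apex's profit: 307.1429·(580/7) - 100·(580/7) - (580/7)² = 10297.9592.

10297.96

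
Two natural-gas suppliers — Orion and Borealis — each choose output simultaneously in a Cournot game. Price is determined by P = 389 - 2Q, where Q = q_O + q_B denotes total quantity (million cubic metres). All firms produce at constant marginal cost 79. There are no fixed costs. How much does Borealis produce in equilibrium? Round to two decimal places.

A representative firm's profit is π_i = q_i(389 - 2Q) - 79q_i.
Setting ∂π_i/∂q_i = 0 with rivals' quantities fixed: 310 - 4q_i - 2q_j = 0.
With identical firms every q_j equals q_i, so q_j = q_i and 310 = 6q_i, giving q_i = 155/3.

51.67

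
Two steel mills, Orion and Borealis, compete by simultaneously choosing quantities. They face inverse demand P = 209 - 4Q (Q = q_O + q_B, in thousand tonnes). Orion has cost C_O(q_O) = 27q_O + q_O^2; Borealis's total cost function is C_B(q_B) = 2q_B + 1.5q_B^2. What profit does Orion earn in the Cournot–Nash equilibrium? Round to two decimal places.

Orion's profit: π_O = (209 - 4Q)q_O - (27q_O + q_O²). Setting ∂π_O/∂q_O = 0: 182 - 10q_O - 4(q_B) = 0.
Borealis's first-order condition: 207 - 11q_B - 4(q_O) = 0.
So q_O = (182 - 4q_B)/10 and q_B = (207 - 4q_O)/11.
Substituting one into the other gives q_O = 587/47 and q_B = 671/47.
Price P = 209 - 4·(1258/47) = 101.9362.
Orion's profit: 101.9362·(587/47) - 27·(587/47) - (587/47)² = 779.9208.

779.92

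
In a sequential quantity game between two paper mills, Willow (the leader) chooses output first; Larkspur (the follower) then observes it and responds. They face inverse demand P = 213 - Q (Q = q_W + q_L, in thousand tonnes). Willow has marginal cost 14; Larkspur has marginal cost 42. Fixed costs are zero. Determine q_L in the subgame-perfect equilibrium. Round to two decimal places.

28.75

The follower Larkspur best-responds to any q_W: π_L = (213 - Q)q_L - 42q_L.
Setting the follower's marginal profit to zero, 171 - q_W - 2q_L = 0, i.e. q_L = (171 - q_W)/2.
Willow substitutes q_L(q_W) into its own profit: π_W = q_W(213 - q_W - (171 - q_W)/2) - 14q_W = (255/2 - (1/2)q_W)q_W - 14q_W.
Maximising: ∂π_W/∂q_W = 227/2 - q_W = 0, giving q_W = 227/2.
Then q_L = (171 - 227/2)/2 = 115/4.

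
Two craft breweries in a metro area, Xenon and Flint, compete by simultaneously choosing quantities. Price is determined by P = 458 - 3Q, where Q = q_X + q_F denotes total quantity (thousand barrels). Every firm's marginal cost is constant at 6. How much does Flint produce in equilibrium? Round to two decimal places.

A representative firm's profit is π_i = q_i(458 - 3Q) - 6q_i.
First-order condition (treating rivals' output as given): 452 - 6q_i - 3q_j = 0.
By symmetry each firm produces the same amount; substituting q_j = q_i yields q_i = 452/9.

50.22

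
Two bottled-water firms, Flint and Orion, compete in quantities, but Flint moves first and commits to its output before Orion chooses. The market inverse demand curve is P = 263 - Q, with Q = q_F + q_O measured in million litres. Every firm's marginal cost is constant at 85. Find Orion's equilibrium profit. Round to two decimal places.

Solve by backward induction. Given q_F, the follower Orion maximises π_O = (263 - q_F - q_O)q_O - 85q_O.
Setting the follower's marginal profit to zero, 178 - q_F - 2q_O = 0, i.e. q_O = (178 - q_F)/2.
Flint substitutes q_O(q_F) into its own profit: π_F = q_F(263 - q_F - (178 - q_F)/2) - 85q_F = (174 - (1/2)q_F)q_F - 85q_F.
The leader's first-order condition 89 - q_F = 0 yields q_F = 89.
Then q_O = (178 - 89)/2 = 89/2.
Price P = 263 - 267/2 = 259/2.
Orion's profit: (259/2 - 85)·(89/2) = 1980.2500.

1980.25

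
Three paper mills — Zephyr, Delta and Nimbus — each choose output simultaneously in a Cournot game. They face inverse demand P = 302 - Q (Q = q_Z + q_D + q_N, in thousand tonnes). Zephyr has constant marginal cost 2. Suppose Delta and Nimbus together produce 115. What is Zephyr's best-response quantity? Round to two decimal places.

92.50

With rivals' combined output fixed at 115, Zephyr's profit is π_Z = (302 - 115 - q_Z)q_Z - (2q_Z) = (187 - q_Z)q_Z - (2q_Z).
∂π_Z/∂q_Z = 185 - 2q_Z = 0, so q_Z = 185/2.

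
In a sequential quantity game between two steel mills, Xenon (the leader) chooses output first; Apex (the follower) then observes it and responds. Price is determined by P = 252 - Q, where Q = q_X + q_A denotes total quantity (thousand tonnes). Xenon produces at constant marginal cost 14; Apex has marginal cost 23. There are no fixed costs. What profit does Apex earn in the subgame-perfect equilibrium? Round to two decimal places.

The follower Apex best-responds to any q_X: π_A = (252 - Q)q_A - 23q_A.
Follower FOC: 229 - q_X - 2q_A = 0, so q_A(q_X) = (229 - q_X)/2.
Xenon substitutes q_A(q_X) into its own profit: π_X = q_X(252 - q_X - (229 - q_X)/2) - 14q_X = (275/2 - (1/2)q_X)q_X - 14q_X.
Maximising: ∂π_X/∂q_X = 247/2 - q_X = 0, giving q_X = 247/2.
Then q_A = (229 - 247/2)/2 = 211/4.
Price P = 252 - 705/4 = 303/4.
Apex's profit: (303/4 - 23)·(211/4) = 2782.5625.

2782.56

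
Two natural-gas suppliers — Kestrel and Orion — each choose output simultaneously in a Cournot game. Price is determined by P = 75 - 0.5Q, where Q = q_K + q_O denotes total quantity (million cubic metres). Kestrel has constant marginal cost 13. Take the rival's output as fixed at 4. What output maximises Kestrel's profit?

60

With the rival's output fixed at 4, Kestrel's profit is π_K = (75 - (1/2)·4 - (1/2)q_K)q_K - (13q_K) = (73 - (1/2)q_K)q_K - (13q_K).
∂π_K/∂q_K = 60 - q_K = 0, so q_K = 60.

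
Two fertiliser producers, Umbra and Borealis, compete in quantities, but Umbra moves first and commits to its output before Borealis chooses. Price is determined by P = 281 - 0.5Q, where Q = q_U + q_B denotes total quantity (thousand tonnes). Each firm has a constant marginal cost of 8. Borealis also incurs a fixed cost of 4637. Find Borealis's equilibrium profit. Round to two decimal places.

The follower Borealis best-responds to any q_U: π_B = (281 - 0.5Q)q_B - 8q_B.
∂π_B/∂q_B = 273 - (1/2)q_U - q_B = 0 gives the reaction function q_B = (273 - (1/2)q_U).
The leader anticipates this reaction. Substituting into P = 281 - 0.5Q gives P = 289/2 - (1/4)q_U, so π_U = (289/2 - (1/4)q_U)q_U - 8q_U.
Leader FOC: 273/2 - (1/2)q_U = 0, so q_U = 273.
Then q_B = (273 - (1/2)·273) = 273/2.
Price P = 281 - (1/2)·(819/2) = 305/4.
Borealis's profit: (305/4 - 8)·(273/2) - 4637 = 4679.1250.

4679.13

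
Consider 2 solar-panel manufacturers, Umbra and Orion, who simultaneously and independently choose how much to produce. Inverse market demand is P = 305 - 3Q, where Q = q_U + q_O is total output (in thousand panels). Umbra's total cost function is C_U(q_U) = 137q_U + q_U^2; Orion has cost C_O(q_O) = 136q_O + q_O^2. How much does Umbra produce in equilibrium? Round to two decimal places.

Umbra's profit: π_U = (305 - 3Q)q_U - (137q_U + q_U²). Setting ∂π_U/∂q_U = 0: 168 - 8q_U - 3(q_O) = 0.
Orion's first-order condition: 169 - 8q_O - 3(q_U) = 0.
Rearranging gives the reaction functions q_U = (168 - 3q_O)/8 and q_O = (169 - 3q_U)/8.
Solving the pair: q_U = 837/55, q_O = 848/55.

15.22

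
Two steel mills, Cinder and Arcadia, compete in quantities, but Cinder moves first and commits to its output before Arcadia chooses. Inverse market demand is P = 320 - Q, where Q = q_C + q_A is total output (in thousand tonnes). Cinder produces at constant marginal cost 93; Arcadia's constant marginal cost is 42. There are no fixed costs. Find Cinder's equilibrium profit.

The follower Arcadia best-responds to any q_C: π_A = (320 - Q)q_A - 42q_A.
∂π_A/∂q_A = 278 - q_C - 2q_A = 0 gives the reaction function q_A = (278 - q_C)/2.
The leader anticipates this reaction. Substituting into P = 320 - Q gives P = 181 - (1/2)q_C, so π_C = (181 - (1/2)q_C)q_C - 93q_C.
Maximising: ∂π_C/∂q_C = 88 - q_C = 0, giving q_C = 88.
Then q_A = (278 - 88)/2 = 95.
Price P = 320 - 183 = 137.
Cinder's profit: (137 - 93)·88 = 3872.

3872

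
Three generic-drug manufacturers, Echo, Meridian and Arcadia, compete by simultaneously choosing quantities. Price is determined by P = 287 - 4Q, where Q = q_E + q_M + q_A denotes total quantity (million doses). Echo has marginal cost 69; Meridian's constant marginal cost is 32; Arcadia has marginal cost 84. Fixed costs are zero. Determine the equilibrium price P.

Echo's profit: π_E = (287 - 4Q)q_E - (69q_E). Setting ∂π_E/∂q_E = 0: 218 - 8q_E - 4(q_M + q_A) = 0.
Meridian's profit: π_M = (287 - 4Q)q_M - (32q_M). Setting ∂π_M/∂q_M = 0: 255 - 8q_M - 4(q_E + q_A) = 0.
Arcadia's profit: π_A = (287 - 4Q)q_A - (84q_A). Setting ∂π_A/∂q_A = 0: 203 - 8q_A - 4(q_E + q_M) = 0.
Summing all 3 equations gives 676 − 16Q = 0, hence Q = 169/4.
Back-substituting: q_E = (218 − 169)/4 = 49/4, q_M = (255 − 169)/4 = 43/2, q_A = (203 − 169)/4 = 17/2.
Total output Q = 169/4, so price P = 287 - 4·(169/4) = 118.

118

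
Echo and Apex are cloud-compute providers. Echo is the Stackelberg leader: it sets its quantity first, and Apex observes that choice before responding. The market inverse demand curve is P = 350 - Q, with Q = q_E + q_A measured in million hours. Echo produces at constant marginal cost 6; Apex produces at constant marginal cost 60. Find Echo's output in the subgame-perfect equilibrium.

The follower Apex best-responds to any q_E: π_A = (350 - Q)q_A - 60q_A.
∂π_A/∂q_A = 290 - q_E - 2q_A = 0 gives the reaction function q_A = (290 - q_E)/2.
Echo substitutes q_A(q_E) into its own profit: π_E = q_E(350 - q_E - (290 - q_E)/2) - 6q_E = (205 - (1/2)q_E)q_E - 6q_E.
Maximising: ∂π_E/∂q_E = 199 - q_E = 0, giving q_E = 199.
Then q_A = (290 - 199)/2 = 91/2.

199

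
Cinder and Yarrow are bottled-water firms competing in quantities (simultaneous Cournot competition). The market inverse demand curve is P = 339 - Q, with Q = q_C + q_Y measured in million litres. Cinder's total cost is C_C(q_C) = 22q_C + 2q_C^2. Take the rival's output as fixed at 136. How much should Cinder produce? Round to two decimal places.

With the rival's output fixed at 136, Cinder's profit is π_C = (339 - 136 - q_C)q_C - (22q_C + 2q_C²) = (203 - q_C)q_C - (22q_C + 2q_C²).
∂π_C/∂q_C = 181 - 6q_C = 0, so q_C = 181/6.

30.17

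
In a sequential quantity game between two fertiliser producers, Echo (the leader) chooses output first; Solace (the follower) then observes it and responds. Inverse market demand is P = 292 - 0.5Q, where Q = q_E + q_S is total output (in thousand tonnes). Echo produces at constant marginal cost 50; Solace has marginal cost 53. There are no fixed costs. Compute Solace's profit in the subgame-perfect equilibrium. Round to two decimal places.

The follower Solace best-responds to any q_E: π_S = (292 - 0.5Q)q_S - 53q_S.
Setting the follower's marginal profit to zero, 239 - (1/2)q_E - q_S = 0, i.e. q_S = (239 - (1/2)q_E).
Echo substitutes q_S(q_E) into its own profit: π_E = q_E(292 - (1/2)q_E - (239 - (1/2)q_E)/2) - 50q_E = (345/2 - (1/4)q_E)q_E - 50q_E.
The leader's first-order condition 245/2 - (1/2)q_E = 0 yields q_E = 245.
Then q_S = (239 - (1/2)·245) = 233/2.
Price P = 292 - (1/2)·(723/2) = 445/4.
Solace's profit: (445/4 - 53)·(233/2) = 6786.1250.

6786.13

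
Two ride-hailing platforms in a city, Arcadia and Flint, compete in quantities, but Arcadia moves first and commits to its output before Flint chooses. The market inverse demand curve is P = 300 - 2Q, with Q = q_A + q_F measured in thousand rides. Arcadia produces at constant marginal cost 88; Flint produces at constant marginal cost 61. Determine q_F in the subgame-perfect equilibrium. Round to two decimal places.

36.63

The follower Flint best-responds to any q_A: π_F = (300 - 2Q)q_F - 61q_F.
Setting the follower's marginal profit to zero, 239 - 2q_A - 4q_F = 0, i.e. q_F = (239 - 2q_A)/4.
Arcadia substitutes q_F(q_A) into its own profit: π_A = q_A(300 - 2q_A - (239 - 2q_A)/2) - 88q_A = (361/2 - q_A)q_A - 88q_A.
The leader's first-order condition 185/2 - 2q_A = 0 yields q_A = 185/4.
Then q_F = (239 - 2·(185/4))/4 = 293/8.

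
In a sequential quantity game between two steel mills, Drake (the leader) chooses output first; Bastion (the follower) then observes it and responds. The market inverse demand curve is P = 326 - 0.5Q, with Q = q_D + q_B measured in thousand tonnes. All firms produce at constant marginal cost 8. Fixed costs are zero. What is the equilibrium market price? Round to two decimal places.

87.50

The follower Bastion best-responds to any q_D: π_B = (326 - 0.5Q)q_B - 8q_B.
∂π_B/∂q_B = 318 - (1/2)q_D - q_B = 0 gives the reaction function q_B = (318 - (1/2)q_D).
Drake substitutes q_B(q_D) into its own profit: π_D = q_D(326 - (1/2)q_D - (318 - (1/2)q_D)/2) - 8q_D = (167 - (1/4)q_D)q_D - 8q_D.
Maximising: ∂π_D/∂q_D = 159 - (1/2)q_D = 0, giving q_D = 318.
Then q_B = (318 - (1/2)·318) = 159.
Total output Q = 477, so price P = 326 - (1/2)·477 = 175/2.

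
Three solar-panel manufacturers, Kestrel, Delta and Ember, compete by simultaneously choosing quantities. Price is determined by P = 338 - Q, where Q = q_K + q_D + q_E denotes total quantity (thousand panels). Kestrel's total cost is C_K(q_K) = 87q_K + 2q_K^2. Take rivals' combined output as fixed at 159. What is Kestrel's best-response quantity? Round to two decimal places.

15.33

With rivals' combined output fixed at 159, Kestrel's profit is π_K = (338 - 159 - q_K)q_K - (87q_K + 2q_K²) = (179 - q_K)q_K - (87q_K + 2q_K²).
∂π_K/∂q_K = 92 - 6q_K = 0, so q_K = 46/3.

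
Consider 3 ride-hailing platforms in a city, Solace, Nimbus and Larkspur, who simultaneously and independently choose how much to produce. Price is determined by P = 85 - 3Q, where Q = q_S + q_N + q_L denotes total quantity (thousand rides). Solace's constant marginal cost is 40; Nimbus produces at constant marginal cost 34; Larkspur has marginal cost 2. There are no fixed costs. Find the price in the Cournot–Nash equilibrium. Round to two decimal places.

Solace's profit: π_S = (85 - 3Q)q_S - (40q_S). Setting ∂π_S/∂q_S = 0: 45 - 6q_S - 3(q_N + q_L) = 0.
Nimbus's first-order condition: 51 - 6q_N - 3(q_S + q_L) = 0.
Larkspur's profit: π_L = (85 - 3Q)q_L - (2q_L). Setting ∂π_L/∂q_L = 0: 83 - 6q_L - 3(q_S + q_N) = 0.
Adding the 3 first-order conditions: 179 − 12Q = 0, so Q = 179/12.
Back-substituting: q_S = (45 − 179/4)/3 = 1/12, q_N = (51 − 179/4)/3 = 25/12, q_L = (83 − 179/4)/3 = 51/4.
Total output Q = 179/12, so price P = 85 - 3·(179/12) = 161/4.

40.25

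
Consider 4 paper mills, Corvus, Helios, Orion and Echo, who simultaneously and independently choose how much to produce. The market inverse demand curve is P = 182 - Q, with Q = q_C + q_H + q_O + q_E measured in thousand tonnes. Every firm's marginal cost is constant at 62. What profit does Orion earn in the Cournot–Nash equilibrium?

576

Each firm earns π_i = (182 - Q)q_i - 62q_i.
First-order condition (treating rivals' output as given): 120 - 2q_i - Σ_{j≠i} q_j = 0.
By symmetry each firm produces the same amount; substituting Σ_{j≠i} q_j = 3q_i yields q_i = 120/5 = 24.
Price P = 182 - 96 = 86.
Orion's profit: (86 - 62)·24 = 576.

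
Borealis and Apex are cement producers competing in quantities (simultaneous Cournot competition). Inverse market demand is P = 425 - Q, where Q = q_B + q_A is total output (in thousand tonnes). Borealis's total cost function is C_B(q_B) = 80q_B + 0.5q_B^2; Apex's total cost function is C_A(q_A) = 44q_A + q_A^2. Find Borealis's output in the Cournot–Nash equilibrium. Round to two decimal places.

90.82

Borealis's profit: π_B = (425 - Q)q_B - (80q_B + (1/2)q_B²). Setting ∂π_B/∂q_B = 0: 345 - 3q_B - (q_A) = 0.
Apex's profit: π_A = (425 - Q)q_A - (44q_A + q_A²). Setting ∂π_A/∂q_A = 0: 381 - 4q_A - (q_B) = 0.
Best responses: q_B = (345 - q_A)/3, q_A = (381 - q_B)/4.
Solving the pair: q_B = 999/11, q_A = 798/11.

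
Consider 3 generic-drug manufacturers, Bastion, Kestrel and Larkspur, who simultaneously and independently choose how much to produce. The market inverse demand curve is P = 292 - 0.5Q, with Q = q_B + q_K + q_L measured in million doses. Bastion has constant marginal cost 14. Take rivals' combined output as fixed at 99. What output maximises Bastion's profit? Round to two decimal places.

228.50

With rivals' combined output fixed at 99, Bastion's profit is π_B = (292 - (1/2)·99 - (1/2)q_B)q_B - (14q_B) = (485/2 - (1/2)q_B)q_B - (14q_B).
∂π_B/∂q_B = 457/2 - q_B = 0, so q_B = 457/2.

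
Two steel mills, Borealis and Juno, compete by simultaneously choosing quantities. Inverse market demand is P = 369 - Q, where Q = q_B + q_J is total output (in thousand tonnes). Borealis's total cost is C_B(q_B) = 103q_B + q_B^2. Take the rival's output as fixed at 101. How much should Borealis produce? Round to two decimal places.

41.25

With the rival's output fixed at 101, Borealis's profit is π_B = (369 - 101 - q_B)q_B - (103q_B + q_B²) = (268 - q_B)q_B - (103q_B + q_B²).
∂π_B/∂q_B = 165 - 4q_B = 0, so q_B = 165/4.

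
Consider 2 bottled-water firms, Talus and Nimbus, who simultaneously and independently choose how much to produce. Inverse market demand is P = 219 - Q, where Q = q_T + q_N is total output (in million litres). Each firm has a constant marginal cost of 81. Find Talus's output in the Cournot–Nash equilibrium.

Each firm earns π_i = (219 - Q)q_i - 81q_i.
Setting ∂π_i/∂q_i = 0 with rivals' quantities fixed: 138 - 2q_i - q_j = 0.
With identical firms every q_j equals q_i, so q_j = q_i and 138 = 3q_i, giving q_i = 46.

46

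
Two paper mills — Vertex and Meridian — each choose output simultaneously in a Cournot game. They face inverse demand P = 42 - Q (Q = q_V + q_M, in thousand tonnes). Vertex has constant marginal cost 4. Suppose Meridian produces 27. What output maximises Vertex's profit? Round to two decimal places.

5.50

With the rival's output fixed at 27, Vertex's profit is π_V = (42 - 27 - q_V)q_V - (4q_V) = (15 - q_V)q_V - (4q_V).
∂π_V/∂q_V = 11 - 2q_V = 0, so q_V = 11/2.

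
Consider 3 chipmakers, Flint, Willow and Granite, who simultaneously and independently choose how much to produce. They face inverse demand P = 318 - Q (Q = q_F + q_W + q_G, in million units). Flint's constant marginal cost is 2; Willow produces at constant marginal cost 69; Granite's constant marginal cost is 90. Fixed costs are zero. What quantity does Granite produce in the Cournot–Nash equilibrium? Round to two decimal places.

Flint's profit: π_F = (318 - Q)q_F - (2q_F). Setting ∂π_F/∂q_F = 0: 316 - 2q_F - (q_W + q_G) = 0.
Willow's first-order condition: 249 - 2q_W - (q_F + q_G) = 0.
Granite's profit: π_G = (318 - Q)q_G - (90q_G). Setting ∂π_G/∂q_G = 0: 228 - 2q_G - (q_F + q_W) = 0.
Adding the 3 conditions: 793 − 2Q − 2Q = 0, i.e. Q = 793/4.
Back-substituting: q_F = (316 − 793/4) = 471/4, q_W = (249 − 793/4) = 203/4, q_G = (228 − 793/4) = 119/4.

29.75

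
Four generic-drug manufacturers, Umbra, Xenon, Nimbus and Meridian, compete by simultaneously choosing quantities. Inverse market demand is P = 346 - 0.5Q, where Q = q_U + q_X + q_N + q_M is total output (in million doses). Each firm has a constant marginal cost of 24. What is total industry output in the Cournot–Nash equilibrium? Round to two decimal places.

Each firm earns π_i = (346 - 0.5Q)q_i - 24q_i.
Setting ∂π_i/∂q_i = 0 with rivals' quantities fixed: 322 - q_i - (1/2)·Σ_{j≠i} q_j = 0.
With identical firms every q_j equals q_i, so Σ_{j≠i} q_j = 3q_i and 322 = (5/2)q_i, giving q_i = 644/5.
Total output Q = 644/5 + 644/5 + 644/5 + 644/5 = 515.2000.

515.20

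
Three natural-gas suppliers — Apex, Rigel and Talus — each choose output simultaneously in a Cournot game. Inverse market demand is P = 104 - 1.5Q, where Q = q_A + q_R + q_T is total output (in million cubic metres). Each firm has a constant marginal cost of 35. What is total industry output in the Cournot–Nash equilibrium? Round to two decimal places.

Each firm earns π_i = (104 - 1.5Q)q_i - 35q_i.
Setting ∂π_i/∂q_i = 0 with rivals' quantities fixed: 69 - 3q_i - (3/2)·Σ_{j≠i} q_j = 0.
With identical firms every q_j equals q_i, so Σ_{j≠i} q_j = 2q_i and 69 = 6q_i, giving q_i = 23/2.
Total output Q = 23/2 + 23/2 + 23/2 = 69/2.

34.50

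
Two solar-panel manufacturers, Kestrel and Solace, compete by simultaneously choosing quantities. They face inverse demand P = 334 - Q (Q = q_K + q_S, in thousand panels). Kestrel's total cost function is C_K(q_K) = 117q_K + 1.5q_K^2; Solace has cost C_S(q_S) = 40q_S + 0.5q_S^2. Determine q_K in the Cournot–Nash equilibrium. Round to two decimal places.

25.50

Kestrel's profit: π_K = (334 - Q)q_K - (117q_K + (3/2)q_K²). Setting ∂π_K/∂q_K = 0: 217 - 5q_K - (q_S) = 0.
Solace's profit: π_S = (334 - Q)q_S - (40q_S + (1/2)q_S²). Setting ∂π_S/∂q_S = 0: 294 - 3q_S - (q_K) = 0.
So q_K = (217 - q_S)/5 and q_S = (294 - q_K)/3.
Substituting one into the other gives q_K = 51/2 and q_S = 179/2.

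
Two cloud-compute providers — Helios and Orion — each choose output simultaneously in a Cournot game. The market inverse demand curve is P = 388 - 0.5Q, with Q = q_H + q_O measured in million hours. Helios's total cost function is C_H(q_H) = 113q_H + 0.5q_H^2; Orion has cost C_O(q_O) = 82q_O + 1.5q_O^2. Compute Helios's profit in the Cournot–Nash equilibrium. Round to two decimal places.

14931.26

Helios's profit: π_H = (388 - 0.5Q)q_H - (113q_H + (1/2)q_H²). Setting ∂π_H/∂q_H = 0: 275 - 2q_H - (1/2)(q_O) = 0.
Orion's first-order condition: 306 - 4q_O - (1/2)(q_H) = 0.
Best responses: q_H = (275 - (1/2)q_O)/2, q_O = (306 - (1/2)q_H)/4.
Solving the pair: q_H = 122.1935, q_O = 1898/31.
Price P = 388 - (1/2)·183.4194 = 296.2903.
Helios's profit: 296.2903·122.1935 - 113·122.1935 - (1/2)·122.1935² = 14931.2633.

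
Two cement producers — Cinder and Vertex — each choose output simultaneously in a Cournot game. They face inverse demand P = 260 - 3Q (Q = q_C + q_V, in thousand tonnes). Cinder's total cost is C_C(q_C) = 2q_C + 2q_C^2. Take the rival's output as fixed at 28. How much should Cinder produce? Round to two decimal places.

17.40

With the rival's output fixed at 28, Cinder's profit is π_C = (260 - 3·28 - 3q_C)q_C - (2q_C + 2q_C²) = (176 - 3q_C)q_C - (2q_C + 2q_C²).
∂π_C/∂q_C = 174 - 10q_C = 0, so q_C = 87/5.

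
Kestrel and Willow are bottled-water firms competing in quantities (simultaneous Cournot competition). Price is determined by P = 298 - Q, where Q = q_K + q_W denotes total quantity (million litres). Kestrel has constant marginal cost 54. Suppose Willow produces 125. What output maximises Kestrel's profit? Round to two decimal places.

With the rival's output fixed at 125, Kestrel's profit is π_K = (298 - 125 - q_K)q_K - (54q_K) = (173 - q_K)q_K - (54q_K).
∂π_K/∂q_K = 119 - 2q_K = 0, so q_K = 119/2.

59.50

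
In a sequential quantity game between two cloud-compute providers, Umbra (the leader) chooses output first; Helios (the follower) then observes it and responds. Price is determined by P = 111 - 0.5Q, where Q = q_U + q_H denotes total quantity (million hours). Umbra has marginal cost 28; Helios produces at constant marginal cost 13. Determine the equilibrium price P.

45

Solve by backward induction. Given q_U, the follower Helios maximises π_H = (111 - (1/2)q_U - (1/2)q_H)q_H - 13q_H.
Follower FOC: 98 - (1/2)q_U - q_H = 0, so q_H(q_U) = (98 - (1/2)q_U).
Umbra substitutes q_H(q_U) into its own profit: π_U = q_U(111 - (1/2)q_U - (98 - (1/2)q_U)/2) - 28q_U = (62 - (1/4)q_U)q_U - 28q_U.
The leader's first-order condition 34 - (1/2)q_U = 0 yields q_U = 68.
Then q_H = (98 - (1/2)·68) = 64.
Total output Q = 132, so price P = 111 - (1/2)·132 = 45.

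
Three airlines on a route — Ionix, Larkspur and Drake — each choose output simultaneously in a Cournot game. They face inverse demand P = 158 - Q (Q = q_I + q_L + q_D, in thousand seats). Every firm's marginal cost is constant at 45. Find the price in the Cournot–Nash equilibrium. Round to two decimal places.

Each firm earns π_i = (158 - Q)q_i - 45q_i.
Setting ∂π_i/∂q_i = 0 with rivals' quantities fixed: 113 - 2q_i - Σ_{j≠i} q_j = 0.
By symmetry each firm produces the same amount; substituting Σ_{j≠i} q_j = 2q_i yields q_i = 113/4.
Total output Q = 339/4, so price P = 158 - 339/4 = 293/4.

73.25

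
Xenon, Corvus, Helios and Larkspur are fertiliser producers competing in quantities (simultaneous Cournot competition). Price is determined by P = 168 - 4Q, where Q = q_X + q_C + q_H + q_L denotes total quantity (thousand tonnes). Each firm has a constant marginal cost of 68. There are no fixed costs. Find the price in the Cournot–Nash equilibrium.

Each firm earns π_i = (168 - 4Q)q_i - 68q_i.
First-order condition (treating rivals' output as given): 100 - 8q_i - 4·Σ_{j≠i} q_j = 0.
By symmetry each firm produces the same amount; substituting Σ_{j≠i} q_j = 3q_i yields q_i = 100/20 = 5.
Total output Q = 20, so price P = 168 - 4·20 = 88.

88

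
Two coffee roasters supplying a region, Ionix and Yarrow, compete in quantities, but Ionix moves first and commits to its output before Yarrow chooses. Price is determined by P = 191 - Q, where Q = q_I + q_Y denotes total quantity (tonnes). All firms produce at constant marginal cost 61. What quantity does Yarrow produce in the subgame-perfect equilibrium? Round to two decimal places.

The follower Yarrow best-responds to any q_I: π_Y = (191 - Q)q_Y - 61q_Y.
∂π_Y/∂q_Y = 130 - q_I - 2q_Y = 0 gives the reaction function q_Y = (130 - q_I)/2.
Ionix substitutes q_Y(q_I) into its own profit: π_I = q_I(191 - q_I - (130 - q_I)/2) - 61q_I = (126 - (1/2)q_I)q_I - 61q_I.
Maximising: ∂π_I/∂q_I = 65 - q_I = 0, giving q_I = 65.
Then q_Y = (130 - 65)/2 = 65/2.

32.50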